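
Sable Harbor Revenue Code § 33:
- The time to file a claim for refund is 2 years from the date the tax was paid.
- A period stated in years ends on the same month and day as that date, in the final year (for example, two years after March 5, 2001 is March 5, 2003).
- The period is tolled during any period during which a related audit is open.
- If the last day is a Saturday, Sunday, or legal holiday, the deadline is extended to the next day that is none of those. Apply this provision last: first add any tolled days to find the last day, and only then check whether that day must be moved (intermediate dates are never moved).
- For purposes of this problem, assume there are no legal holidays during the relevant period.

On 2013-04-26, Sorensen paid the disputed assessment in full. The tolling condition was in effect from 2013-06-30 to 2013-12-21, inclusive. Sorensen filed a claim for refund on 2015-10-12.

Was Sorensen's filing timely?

2 years after 2013-04-26 is April 26, 2015.
From June 30, 2013 through December 21, 2013 inclusive is 175 days; tolling adds 175 days: April 26, 2015 + 175 days = October 18, 2015.
October 18, 2015 is Sunday. The next qualifying day is October 19, 2015.
The deadline is October 19, 2015; the filing on October 12, 2015 is on or before that date.

Yes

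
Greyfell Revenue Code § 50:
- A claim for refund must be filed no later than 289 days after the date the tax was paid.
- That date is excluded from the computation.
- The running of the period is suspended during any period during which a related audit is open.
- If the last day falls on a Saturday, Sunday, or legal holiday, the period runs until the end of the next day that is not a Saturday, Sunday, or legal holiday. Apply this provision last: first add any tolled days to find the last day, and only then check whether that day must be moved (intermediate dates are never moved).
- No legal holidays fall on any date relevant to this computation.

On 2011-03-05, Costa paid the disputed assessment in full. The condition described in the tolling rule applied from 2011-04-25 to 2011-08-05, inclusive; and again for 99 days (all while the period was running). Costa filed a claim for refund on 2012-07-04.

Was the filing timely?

Yes

289 days after 2011-03-05 is December 19, 2011.
From April 25, 2011 through August 5, 2011 inclusive is 103 days; tolling adds 103 days: December 19, 2011 + 103 days = March 31, 2012.
Tolling adds 99 days: March 31, 2012 + 99 days = July 8, 2012.
July 8, 2012 is Sunday. The next qualifying day is July 9, 2012.
The deadline is July 9, 2012; the filing on July 4, 2012 is on or before that date.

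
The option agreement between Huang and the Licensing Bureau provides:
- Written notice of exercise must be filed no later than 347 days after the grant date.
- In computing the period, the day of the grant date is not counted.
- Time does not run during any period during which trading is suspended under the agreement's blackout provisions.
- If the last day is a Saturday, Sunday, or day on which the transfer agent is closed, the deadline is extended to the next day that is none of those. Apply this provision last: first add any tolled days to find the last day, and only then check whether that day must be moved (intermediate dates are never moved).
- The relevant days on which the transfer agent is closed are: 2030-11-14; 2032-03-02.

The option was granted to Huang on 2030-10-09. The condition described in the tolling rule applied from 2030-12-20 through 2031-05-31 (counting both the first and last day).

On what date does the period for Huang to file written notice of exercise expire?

347 days after 2030-10-09 is September 21, 2031.
From December 20, 2030 through May 31, 2031 inclusive is 163 days; tolling adds 163 days: September 21, 2031 + 163 days = March 2, 2032.
March 2, 2032 is a listed holiday. The next qualifying day is March 3, 2032.

March 3, 2032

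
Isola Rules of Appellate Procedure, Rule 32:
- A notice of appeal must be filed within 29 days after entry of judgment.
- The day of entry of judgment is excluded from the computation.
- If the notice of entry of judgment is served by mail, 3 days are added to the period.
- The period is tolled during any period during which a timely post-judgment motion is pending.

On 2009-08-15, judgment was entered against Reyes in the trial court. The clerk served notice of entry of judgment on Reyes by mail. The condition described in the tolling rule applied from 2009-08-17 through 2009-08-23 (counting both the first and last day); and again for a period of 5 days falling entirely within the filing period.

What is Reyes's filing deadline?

September 28, 2009

29 days after 2009-08-15 is September 13, 2009.
Service was by mail, adding 3 days: September 13, 2009 + 3 days = September 16, 2009.
From August 17, 2009 through August 23, 2009 inclusive is 7 days; tolling adds 7 days: September 16, 2009 + 7 days = September 23, 2009.
Tolling adds 5 days: September 23, 2009 + 5 days = September 28, 2009.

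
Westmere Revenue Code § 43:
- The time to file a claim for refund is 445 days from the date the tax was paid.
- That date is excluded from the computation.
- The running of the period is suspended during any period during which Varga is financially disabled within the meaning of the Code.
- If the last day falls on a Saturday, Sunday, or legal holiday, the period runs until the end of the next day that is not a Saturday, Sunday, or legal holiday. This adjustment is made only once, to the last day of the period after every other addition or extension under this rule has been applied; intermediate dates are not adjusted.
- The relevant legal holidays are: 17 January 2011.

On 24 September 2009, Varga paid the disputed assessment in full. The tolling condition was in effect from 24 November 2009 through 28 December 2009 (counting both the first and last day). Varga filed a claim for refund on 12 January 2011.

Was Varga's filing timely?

Yes

445 days after 24 September 2009 is December 13, 2010.
From November 24, 2009 through December 28, 2009 inclusive is 35 days; tolling adds 35 days: December 13, 2010 + 35 days = January 17, 2011.
January 17, 2011 is a listed holiday. The next qualifying day is January 18, 2011.
The deadline is January 18, 2011; the filing on January 12, 2011 is on or before that date.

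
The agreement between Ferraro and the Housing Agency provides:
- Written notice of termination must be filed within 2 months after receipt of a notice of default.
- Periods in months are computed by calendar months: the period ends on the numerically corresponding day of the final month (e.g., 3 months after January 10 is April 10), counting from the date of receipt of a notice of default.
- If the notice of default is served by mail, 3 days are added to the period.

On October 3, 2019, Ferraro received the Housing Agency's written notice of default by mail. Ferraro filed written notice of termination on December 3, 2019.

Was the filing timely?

2 months after October 3, 2019 is December 3, 2019.
Service was by mail, adding 3 days: December 3, 2019 + 3 days = December 6, 2019.
The deadline is December 6, 2019; the filing on December 3, 2019 is on or before that date.

Yes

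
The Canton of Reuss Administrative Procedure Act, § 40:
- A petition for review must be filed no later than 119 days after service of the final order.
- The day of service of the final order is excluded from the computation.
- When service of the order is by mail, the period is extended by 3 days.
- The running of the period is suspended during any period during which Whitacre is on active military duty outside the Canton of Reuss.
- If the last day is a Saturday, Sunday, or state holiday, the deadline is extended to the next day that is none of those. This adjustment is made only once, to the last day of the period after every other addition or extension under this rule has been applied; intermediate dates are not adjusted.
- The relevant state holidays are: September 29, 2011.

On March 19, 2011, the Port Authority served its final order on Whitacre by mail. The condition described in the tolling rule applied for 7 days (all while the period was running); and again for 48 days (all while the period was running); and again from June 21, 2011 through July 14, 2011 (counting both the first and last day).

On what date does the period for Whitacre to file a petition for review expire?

October 6, 2011

119 days after March 19, 2011 is July 16, 2011.
Service was by mail, adding 3 days: July 16, 2011 + 3 days = July 19, 2011.
Tolling adds 7 days: July 19, 2011 + 7 days = July 26, 2011.
Tolling adds 48 days: July 26, 2011 + 48 days = September 12, 2011.
From June 21, 2011 through July 14, 2011 inclusive is 24 days; tolling adds 24 days: September 12, 2011 + 24 days = October 6, 2011.
October 6, 2011 is a Thursday and not a state holiday, so no extension applies.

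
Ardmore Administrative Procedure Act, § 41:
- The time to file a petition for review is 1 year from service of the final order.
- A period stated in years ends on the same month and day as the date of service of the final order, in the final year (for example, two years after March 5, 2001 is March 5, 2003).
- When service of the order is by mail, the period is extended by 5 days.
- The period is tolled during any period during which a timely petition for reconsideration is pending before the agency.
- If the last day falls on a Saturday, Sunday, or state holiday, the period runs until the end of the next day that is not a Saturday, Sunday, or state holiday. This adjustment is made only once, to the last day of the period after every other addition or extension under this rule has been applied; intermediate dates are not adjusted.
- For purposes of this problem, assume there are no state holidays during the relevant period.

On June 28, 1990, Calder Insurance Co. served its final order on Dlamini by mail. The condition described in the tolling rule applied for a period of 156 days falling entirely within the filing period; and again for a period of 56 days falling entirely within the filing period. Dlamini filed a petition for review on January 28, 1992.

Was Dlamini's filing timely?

1 year after June 28, 1990 is June 28, 1991.
Service was by mail, adding 5 days: June 28, 1991 + 5 days = July 3, 1991.
Tolling adds 156 days: July 3, 1991 + 156 days = December 6, 1991.
Tolling adds 56 days: December 6, 1991 + 56 days = January 31, 1992.
January 31, 1992 is a Friday and not a state holiday, so no extension applies.
The deadline is January 31, 1992; the filing on January 28, 1992 is on or before that date.

Yes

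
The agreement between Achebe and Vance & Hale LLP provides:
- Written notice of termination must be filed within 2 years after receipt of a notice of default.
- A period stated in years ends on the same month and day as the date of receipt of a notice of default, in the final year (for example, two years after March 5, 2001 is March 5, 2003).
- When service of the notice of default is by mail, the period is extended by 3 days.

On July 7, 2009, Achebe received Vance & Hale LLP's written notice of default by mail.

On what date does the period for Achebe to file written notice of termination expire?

2 years after July 7, 2009 is July 7, 2011.
Service was by mail, adding 3 days: July 7, 2011 + 3 days = July 10, 2011.

July 10, 2011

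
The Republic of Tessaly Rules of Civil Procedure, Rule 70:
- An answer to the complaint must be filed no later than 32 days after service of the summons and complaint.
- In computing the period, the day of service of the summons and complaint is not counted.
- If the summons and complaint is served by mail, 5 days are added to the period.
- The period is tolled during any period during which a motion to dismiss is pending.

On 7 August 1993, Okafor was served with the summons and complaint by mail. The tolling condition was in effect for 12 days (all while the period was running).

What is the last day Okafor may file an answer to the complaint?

32 days after 7 August 1993 is September 8, 1993.
Service was by mail, adding 5 days: September 8, 1993 + 5 days = September 13, 1993.
Tolling adds 12 days: September 13, 1993 + 12 days = September 25, 1993.

September 25, 1993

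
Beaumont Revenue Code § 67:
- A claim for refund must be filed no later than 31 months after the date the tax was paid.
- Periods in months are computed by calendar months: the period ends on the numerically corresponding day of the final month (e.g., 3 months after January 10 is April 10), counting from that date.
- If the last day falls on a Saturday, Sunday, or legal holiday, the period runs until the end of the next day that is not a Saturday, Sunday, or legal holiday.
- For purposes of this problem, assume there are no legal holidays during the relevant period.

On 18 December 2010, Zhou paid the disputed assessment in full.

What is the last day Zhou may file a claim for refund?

31 months after 18 December 2010 is July 18, 2013.
July 18, 2013 is a Thursday and not a legal holiday, so no extension applies.

July 18, 2013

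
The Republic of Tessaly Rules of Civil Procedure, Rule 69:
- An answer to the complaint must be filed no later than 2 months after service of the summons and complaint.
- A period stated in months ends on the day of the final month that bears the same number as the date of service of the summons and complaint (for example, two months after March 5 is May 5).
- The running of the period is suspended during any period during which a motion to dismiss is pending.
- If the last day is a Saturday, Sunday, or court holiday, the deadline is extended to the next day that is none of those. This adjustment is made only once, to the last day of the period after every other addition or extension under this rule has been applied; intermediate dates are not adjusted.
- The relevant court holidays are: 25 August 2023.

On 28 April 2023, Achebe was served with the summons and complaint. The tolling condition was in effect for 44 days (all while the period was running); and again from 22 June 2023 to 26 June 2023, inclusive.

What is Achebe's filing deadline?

2 months after 28 April 2023 is June 28, 2023.
Tolling adds 44 days: June 28, 2023 + 44 days = August 11, 2023.
From June 22, 2023 through June 26, 2023 inclusive is 5 days; tolling adds 5 days: August 11, 2023 + 5 days = August 16, 2023.
August 16, 2023 is a Wednesday and not a court holiday, so no extension applies.

August 16, 2023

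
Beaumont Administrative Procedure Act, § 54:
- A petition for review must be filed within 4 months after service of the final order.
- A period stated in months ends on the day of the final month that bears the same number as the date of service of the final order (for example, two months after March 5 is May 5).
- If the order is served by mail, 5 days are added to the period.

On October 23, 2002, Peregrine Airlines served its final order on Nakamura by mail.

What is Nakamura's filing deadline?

4 months after October 23, 2002 is February 23, 2003.
Service was by mail, adding 5 days: February 23, 2003 + 5 days = February 28, 2003.

February 28, 2003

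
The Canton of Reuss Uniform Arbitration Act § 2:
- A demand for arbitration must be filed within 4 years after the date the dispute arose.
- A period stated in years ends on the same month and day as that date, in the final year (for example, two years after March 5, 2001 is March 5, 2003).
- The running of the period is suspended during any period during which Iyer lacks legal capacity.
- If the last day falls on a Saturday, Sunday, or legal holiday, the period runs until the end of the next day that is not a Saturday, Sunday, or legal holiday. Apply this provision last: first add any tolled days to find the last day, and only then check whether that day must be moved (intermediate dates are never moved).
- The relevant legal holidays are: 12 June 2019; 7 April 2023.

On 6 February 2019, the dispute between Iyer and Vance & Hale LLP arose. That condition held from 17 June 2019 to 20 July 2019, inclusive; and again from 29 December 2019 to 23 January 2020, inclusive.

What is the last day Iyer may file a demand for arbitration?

4 years after 6 February 2019 is February 6, 2023.
From June 17, 2019 through July 20, 2019 inclusive is 34 days; tolling adds 34 days: February 6, 2023 + 34 days = March 12, 2023.
From December 29, 2019 through January 23, 2020 inclusive is 26 days; tolling adds 26 days: March 12, 2023 + 26 days = April 7, 2023.
April 7, 2023 is a listed holiday; April 8, 2023 is Saturday; April 9, 2023 is Sunday. The next qualifying day is April 10, 2023.

April 10, 2023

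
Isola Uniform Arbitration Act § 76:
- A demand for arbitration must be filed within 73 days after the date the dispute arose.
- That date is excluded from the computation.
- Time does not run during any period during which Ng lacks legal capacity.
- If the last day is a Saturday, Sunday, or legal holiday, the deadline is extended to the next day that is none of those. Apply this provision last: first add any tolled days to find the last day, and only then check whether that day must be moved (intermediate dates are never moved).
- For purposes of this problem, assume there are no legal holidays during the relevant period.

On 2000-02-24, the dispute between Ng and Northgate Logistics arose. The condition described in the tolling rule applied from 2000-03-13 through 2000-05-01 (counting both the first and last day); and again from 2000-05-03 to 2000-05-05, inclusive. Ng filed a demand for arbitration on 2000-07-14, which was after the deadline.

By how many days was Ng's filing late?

15 days

73 days after 2000-02-24 is May 7, 2000.
From March 13, 2000 through May 1, 2000 inclusive is 50 days; tolling adds 50 days: May 7, 2000 + 50 days = June 26, 2000.
From May 3, 2000 through May 5, 2000 inclusive is 3 days; tolling adds 3 days: June 26, 2000 + 3 days = June 29, 2000.
June 29, 2000 is a Thursday and not a legal holiday, so no extension applies.
The deadline is June 29, 2000; from June 29, 2000 to July 14, 2000 is 15 days.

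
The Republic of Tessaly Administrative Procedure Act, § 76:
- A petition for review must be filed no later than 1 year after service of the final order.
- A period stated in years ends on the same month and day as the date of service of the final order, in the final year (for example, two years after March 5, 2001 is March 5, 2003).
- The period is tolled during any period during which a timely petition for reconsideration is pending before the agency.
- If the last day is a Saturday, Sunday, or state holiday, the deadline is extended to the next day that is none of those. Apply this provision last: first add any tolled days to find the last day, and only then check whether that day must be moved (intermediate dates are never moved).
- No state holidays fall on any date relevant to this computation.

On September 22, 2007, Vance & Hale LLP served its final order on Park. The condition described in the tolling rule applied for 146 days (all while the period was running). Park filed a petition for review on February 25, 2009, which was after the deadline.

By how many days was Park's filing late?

1 year after September 22, 2007 is September 22, 2008.
Tolling adds 146 days: September 22, 2008 + 146 days = February 15, 2009.
February 15, 2009 is Sunday. The next qualifying day is February 16, 2009.
The deadline is February 16, 2009; from February 16, 2009 to February 25, 2009 is 9 days.

9 days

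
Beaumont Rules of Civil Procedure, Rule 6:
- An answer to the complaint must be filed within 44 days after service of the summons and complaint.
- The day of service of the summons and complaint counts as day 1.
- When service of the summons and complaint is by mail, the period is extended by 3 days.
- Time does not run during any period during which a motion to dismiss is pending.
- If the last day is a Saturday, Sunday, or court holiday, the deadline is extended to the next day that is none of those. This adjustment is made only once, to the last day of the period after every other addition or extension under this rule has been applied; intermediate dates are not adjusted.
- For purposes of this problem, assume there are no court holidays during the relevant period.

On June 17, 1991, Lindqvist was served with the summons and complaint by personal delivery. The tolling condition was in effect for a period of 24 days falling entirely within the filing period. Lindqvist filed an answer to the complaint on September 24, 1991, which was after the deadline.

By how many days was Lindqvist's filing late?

32 days

Counting June 17, 1991 as day 1, day 44 is July 30, 1991.
Service was not by mail, so no mail extension applies.
Tolling adds 24 days: July 30, 1991 + 24 days = August 23, 1991.
August 23, 1991 is a Friday and not a court holiday, so no extension applies.
The deadline is August 23, 1991; from August 23, 1991 to September 24, 1991 is 32 days.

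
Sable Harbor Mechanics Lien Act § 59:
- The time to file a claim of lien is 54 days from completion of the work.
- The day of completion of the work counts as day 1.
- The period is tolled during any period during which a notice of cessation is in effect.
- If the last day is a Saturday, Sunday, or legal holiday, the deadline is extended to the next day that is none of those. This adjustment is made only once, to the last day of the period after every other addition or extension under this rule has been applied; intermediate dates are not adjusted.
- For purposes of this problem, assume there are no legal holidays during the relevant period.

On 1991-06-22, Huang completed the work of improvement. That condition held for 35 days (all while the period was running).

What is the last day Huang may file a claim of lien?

Counting 1991-06-22 as day 1, day 54 is August 14, 1991.
Tolling adds 35 days: August 14, 1991 + 35 days = September 18, 1991.
September 18, 1991 is a Wednesday and not a legal holiday, so no extension applies.

September 18, 1991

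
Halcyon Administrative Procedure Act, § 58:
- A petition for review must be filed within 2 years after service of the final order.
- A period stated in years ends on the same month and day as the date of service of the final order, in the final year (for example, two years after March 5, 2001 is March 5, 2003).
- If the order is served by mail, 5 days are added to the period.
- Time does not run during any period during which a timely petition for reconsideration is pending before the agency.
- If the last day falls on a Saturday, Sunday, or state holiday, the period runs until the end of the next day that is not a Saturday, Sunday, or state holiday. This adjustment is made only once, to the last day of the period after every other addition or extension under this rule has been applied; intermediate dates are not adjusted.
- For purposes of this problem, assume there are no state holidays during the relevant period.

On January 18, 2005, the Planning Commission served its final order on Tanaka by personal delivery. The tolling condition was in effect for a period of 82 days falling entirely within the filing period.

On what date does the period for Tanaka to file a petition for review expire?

April 10, 2007

2 years after January 18, 2005 is January 18, 2007.
Service was not by mail, so no mail extension applies.
Tolling adds 82 days: January 18, 2007 + 82 days = April 10, 2007.
April 10, 2007 is a Tuesday and not a state holiday, so no extension applies.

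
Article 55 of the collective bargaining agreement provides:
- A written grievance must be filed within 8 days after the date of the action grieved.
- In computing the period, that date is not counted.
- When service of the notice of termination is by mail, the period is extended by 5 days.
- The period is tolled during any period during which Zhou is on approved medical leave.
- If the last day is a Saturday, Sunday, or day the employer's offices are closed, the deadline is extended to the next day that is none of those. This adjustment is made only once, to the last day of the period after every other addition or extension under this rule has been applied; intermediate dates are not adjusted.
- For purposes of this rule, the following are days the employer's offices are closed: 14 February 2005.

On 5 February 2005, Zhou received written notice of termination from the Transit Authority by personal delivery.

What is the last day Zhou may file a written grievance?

February 15, 2005

8 days after 5 February 2005 is February 13, 2005.
Service was not by mail, so no mail extension applies.
February 13, 2005 is Sunday; February 14, 2005 is a listed holiday. The next qualifying day is February 15, 2005.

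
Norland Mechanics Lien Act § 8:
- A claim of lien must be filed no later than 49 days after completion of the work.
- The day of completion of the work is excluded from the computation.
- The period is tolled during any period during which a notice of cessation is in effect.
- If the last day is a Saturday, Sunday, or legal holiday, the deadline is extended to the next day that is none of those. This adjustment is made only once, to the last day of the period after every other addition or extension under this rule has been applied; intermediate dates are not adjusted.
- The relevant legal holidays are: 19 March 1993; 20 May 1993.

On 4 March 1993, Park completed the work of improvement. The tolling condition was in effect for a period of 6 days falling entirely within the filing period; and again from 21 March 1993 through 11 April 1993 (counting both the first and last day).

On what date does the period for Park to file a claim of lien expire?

May 21, 1993

49 days after 4 March 1993 is April 22, 1993.
Tolling adds 6 days: April 22, 1993 + 6 days = April 28, 1993.
From March 21, 1993 through April 11, 1993 inclusive is 22 days; tolling adds 22 days: April 28, 1993 + 22 days = May 20, 1993.
May 20, 1993 is a listed holiday. The next qualifying day is May 21, 1993.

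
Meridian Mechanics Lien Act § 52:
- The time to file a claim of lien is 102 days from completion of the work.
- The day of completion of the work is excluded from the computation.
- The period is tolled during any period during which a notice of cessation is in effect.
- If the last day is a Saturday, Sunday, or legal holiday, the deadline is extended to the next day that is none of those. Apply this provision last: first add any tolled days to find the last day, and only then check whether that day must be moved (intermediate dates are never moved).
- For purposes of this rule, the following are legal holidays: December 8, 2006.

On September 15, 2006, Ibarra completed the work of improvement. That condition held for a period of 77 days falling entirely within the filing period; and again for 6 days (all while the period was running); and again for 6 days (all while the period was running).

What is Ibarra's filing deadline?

March 26, 2007

102 days after September 15, 2006 is December 26, 2006.
Tolling adds 77 days: December 26, 2006 + 77 days = March 13, 2007.
Tolling adds 6 days: March 13, 2007 + 6 days = March 19, 2007.
Tolling adds 6 days: March 19, 2007 + 6 days = March 25, 2007.
March 25, 2007 is Sunday. The next qualifying day is March 26, 2007.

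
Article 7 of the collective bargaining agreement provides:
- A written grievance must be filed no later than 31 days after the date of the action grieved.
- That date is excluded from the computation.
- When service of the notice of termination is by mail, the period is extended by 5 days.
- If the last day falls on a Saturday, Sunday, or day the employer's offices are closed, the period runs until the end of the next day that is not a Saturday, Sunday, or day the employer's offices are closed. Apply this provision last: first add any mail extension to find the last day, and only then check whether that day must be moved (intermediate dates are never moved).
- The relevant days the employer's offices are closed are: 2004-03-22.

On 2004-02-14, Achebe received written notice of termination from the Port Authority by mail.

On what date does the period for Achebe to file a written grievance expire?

31 days after 2004-02-14 is March 16, 2004.
Service was by mail, adding 5 days: March 16, 2004 + 5 days = March 21, 2004.
March 21, 2004 is Sunday; March 22, 2004 is a listed holiday. The next qualifying day is March 23, 2004.

March 23, 2004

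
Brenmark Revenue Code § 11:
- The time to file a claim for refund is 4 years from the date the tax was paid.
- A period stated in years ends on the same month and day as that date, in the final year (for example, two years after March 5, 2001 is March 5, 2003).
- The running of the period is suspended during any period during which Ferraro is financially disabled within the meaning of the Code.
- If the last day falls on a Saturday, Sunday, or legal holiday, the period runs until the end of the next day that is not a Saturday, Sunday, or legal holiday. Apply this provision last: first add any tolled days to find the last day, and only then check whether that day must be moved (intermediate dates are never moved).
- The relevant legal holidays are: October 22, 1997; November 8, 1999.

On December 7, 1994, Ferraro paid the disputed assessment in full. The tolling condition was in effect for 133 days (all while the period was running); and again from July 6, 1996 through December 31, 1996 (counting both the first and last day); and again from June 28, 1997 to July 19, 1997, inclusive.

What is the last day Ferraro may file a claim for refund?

November 9, 1999

4 years after December 7, 1994 is December 7, 1998.
Tolling adds 133 days: December 7, 1998 + 133 days = April 19, 1999.
From July 6, 1996 through December 31, 1996 inclusive is 179 days; tolling adds 179 days: April 19, 1999 + 179 days = October 15, 1999.
From June 28, 1997 through July 19, 1997 inclusive is 22 days; tolling adds 22 days: October 15, 1999 + 22 days = November 6, 1999.
November 6, 1999 is Saturday; November 7, 1999 is Sunday; November 8, 1999 is a listed holiday. The next qualifying day is November 9, 1999.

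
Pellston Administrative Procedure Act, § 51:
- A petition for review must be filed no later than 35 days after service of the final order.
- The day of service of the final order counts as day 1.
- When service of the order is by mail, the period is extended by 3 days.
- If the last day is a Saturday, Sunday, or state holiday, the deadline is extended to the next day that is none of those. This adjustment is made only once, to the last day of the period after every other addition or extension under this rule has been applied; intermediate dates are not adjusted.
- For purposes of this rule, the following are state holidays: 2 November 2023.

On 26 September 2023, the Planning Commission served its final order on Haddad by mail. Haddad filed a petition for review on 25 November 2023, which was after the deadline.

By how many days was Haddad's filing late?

22 days

Counting 26 September 2023 as day 1, day 35 is October 30, 2023.
Service was by mail, adding 3 days: October 30, 2023 + 3 days = November 2, 2023.
November 2, 2023 is a listed holiday. The next qualifying day is November 3, 2023.
The deadline is November 3, 2023; from November 3, 2023 to November 25, 2023 is 22 days.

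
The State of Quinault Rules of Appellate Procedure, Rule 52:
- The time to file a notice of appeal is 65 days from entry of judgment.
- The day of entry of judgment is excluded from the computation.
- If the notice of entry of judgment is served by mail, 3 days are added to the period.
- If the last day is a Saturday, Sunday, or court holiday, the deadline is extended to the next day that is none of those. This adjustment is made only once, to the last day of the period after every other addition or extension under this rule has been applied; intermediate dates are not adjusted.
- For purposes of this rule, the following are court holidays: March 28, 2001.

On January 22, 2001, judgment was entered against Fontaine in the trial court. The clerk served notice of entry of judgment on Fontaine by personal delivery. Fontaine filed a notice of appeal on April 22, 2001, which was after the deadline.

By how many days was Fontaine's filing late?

65 days after January 22, 2001 is March 28, 2001.
Service was not by mail, so no mail extension applies.
March 28, 2001 is a listed holiday. The next qualifying day is March 29, 2001.
The deadline is March 29, 2001; from March 29, 2001 to April 22, 2001 is 24 days.

24 days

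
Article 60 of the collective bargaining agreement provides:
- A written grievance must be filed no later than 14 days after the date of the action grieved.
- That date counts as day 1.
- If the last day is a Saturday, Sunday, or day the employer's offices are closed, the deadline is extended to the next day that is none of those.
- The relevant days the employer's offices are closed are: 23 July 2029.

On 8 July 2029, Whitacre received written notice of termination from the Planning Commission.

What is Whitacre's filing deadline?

Counting 8 July 2029 as day 1, day 14 is July 21, 2029.
July 21, 2029 is Saturday; July 22, 2029 is Sunday; July 23, 2029 is a listed holiday. The next qualifying day is July 24, 2029.

July 24, 2029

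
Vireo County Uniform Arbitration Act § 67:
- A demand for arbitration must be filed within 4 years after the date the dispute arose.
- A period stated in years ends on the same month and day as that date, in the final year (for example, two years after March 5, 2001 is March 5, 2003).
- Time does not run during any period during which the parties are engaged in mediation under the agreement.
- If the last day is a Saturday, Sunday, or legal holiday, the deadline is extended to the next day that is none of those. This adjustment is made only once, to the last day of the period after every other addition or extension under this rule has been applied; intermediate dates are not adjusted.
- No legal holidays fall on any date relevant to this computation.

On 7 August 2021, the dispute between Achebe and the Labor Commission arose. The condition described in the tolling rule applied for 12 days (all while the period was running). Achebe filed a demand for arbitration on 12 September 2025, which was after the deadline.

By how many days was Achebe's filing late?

24 days

4 years after 7 August 2021 is August 7, 2025.
Tolling adds 12 days: August 7, 2025 + 12 days = August 19, 2025.
August 19, 2025 is a Tuesday and not a legal holiday, so no extension applies.
The deadline is August 19, 2025; from August 19, 2025 to September 12, 2025 is 24 days.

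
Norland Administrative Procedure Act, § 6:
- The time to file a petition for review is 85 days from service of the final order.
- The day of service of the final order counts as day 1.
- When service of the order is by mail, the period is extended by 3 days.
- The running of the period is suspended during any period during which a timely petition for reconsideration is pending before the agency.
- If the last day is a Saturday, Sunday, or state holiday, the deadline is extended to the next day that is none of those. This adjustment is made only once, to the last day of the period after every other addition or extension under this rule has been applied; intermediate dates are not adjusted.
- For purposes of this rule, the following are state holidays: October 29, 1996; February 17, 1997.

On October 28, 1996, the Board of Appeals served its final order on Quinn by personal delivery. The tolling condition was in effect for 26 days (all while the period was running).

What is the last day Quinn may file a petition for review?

Counting October 28, 1996 as day 1, day 85 is January 20, 1997.
Service was not by mail, so no mail extension applies.
Tolling adds 26 days: January 20, 1997 + 26 days = February 15, 1997.
February 15, 1997 is Saturday; February 16, 1997 is Sunday; February 17, 1997 is a listed holiday. The next qualifying day is February 18, 1997.

February 18, 1997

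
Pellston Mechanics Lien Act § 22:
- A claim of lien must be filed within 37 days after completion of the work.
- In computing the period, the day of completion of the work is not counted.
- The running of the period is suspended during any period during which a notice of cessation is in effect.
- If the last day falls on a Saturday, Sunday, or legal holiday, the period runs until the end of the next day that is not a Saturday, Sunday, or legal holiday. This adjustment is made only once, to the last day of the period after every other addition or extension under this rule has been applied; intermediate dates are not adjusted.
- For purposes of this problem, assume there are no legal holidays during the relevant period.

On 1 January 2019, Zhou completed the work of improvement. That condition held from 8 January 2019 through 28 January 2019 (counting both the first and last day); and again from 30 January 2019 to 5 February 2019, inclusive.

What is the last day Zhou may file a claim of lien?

37 days after 1 January 2019 is February 7, 2019.
From January 8, 2019 through January 28, 2019 inclusive is 21 days; tolling adds 21 days: February 7, 2019 + 21 days = February 28, 2019.
From January 30, 2019 through February 5, 2019 inclusive is 7 days; tolling adds 7 days: February 28, 2019 + 7 days = March 7, 2019.
March 7, 2019 is a Thursday and not a legal holiday, so no extension applies.

March 7, 2019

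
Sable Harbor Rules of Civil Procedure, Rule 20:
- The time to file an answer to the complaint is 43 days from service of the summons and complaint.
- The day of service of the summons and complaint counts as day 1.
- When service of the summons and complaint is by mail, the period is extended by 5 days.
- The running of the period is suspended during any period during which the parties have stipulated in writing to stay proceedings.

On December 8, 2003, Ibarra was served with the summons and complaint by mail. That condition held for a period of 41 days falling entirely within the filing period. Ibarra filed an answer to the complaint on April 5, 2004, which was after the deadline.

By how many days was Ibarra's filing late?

Counting December 8, 2003 as day 1, day 43 is January 19, 2004.
Service was by mail, adding 5 days: January 19, 2004 + 5 days = January 24, 2004.
Tolling adds 41 days: January 24, 2004 + 41 days = March 5, 2004.
The deadline is March 5, 2004; from March 5, 2004 to April 5, 2004 is 31 days.

31 days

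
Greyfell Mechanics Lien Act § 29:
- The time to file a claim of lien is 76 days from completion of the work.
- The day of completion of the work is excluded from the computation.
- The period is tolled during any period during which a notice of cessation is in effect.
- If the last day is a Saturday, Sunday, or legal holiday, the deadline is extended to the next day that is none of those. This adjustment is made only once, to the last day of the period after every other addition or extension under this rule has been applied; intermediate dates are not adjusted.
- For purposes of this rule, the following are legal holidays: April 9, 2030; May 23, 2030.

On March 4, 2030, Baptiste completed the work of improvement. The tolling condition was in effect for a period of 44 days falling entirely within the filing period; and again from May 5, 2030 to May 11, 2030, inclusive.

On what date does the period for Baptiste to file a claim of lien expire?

76 days after March 4, 2030 is May 19, 2030.
Tolling adds 44 days: May 19, 2030 + 44 days = July 2, 2030.
From May 5, 2030 through May 11, 2030 inclusive is 7 days; tolling adds 7 days: July 2, 2030 + 7 days = July 9, 2030.
July 9, 2030 is a Tuesday and not a legal holiday, so no extension applies.

July 9, 2030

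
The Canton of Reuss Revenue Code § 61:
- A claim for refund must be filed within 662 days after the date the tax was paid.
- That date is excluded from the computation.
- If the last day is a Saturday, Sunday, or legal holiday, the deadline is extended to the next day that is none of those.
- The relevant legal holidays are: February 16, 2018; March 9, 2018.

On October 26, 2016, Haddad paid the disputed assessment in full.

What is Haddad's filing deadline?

August 20, 2018

662 days after October 26, 2016 is August 19, 2018.
August 19, 2018 is Sunday. The next qualifying day is August 20, 2018.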